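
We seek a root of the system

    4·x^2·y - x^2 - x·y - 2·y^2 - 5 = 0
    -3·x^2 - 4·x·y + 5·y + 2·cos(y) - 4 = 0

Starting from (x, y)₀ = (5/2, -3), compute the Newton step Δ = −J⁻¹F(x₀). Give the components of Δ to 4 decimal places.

At (5/2, -3): F = (-96.7500, -9.729985).
Jacobian J = [[8·x·y - 2·x - y, 4·x^2 - x - 4·y], [-6·x - 4·y, -4·x - 2·sin(y) + 5]].
At the point, J = [[-62.0000, 34.5000], [-3.0000, -4.717760]] (det J = 396.001119).
Solving J·Δ = −F gives Δ = (-2.0003, -0.7904).

(-2.0003, -0.7904)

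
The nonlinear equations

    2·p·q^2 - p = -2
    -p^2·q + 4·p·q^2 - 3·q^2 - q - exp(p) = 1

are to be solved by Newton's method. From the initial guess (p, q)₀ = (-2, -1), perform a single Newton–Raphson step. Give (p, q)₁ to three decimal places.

At (-2, -1): F = (0.000, -7.13534).
Jacobian J = [[2·q^2 - 1, 4·p·q], [-2·p·q + 4·q^2 - exp(p), -p^2 + 8·p·q - 6·q - 1]].
At the point, J = [[1.000, 8.000], [-0.13534, 17.000]] (det J = 18.08268).
Solving J·Δ = −F gives Δ = (-3.157, 0.395).
Then the next iterate is (p, q)₁ = (-5.157, -0.605).

(-5.157, -0.605)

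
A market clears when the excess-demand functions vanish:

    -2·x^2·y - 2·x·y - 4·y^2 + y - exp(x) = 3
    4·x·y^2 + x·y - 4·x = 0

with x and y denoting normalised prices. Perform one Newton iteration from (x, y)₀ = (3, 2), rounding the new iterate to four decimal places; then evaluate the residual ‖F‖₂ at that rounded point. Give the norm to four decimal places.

31.1741

At (3, 2): F = (-85.085537, 42.0000).
Jacobian J = [[-4·x·y - 2·y - exp(x), -2·x^2 - 2·x - 8·y + 1], [4·y^2 + y - 4, 8·x·y + x]].
At the point, J = [[-48.085537, -39.0000], [14.0000, 51.0000]] (det J = -1906.362383).
Solving J·Δ = −F gives Δ = (-1.4170, -0.4345).
Then the next iterate is (x, y)₁ = (1.5830, 1.5655).
Re-evaluating at (1.5830, 1.5655): F = (-28.909515, 11.664590), so ‖F‖₂ = 31.1741.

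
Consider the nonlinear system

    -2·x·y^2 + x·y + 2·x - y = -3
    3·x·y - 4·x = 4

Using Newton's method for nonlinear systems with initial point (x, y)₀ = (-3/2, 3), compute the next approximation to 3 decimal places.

(3.263, 5.737)

At (-3/2, 3): F = (19.500, -11.500).
Jacobian J = [[-2·y^2 + y + 2, -4·x·y + x - 1], [3·y - 4, 3·x]].
At the point, J = [[-13.000, 15.500], [5.000, -4.500]] (det J = -19.000).
Solving J·Δ = −F gives Δ = (4.763, 2.737).
Then the next iterate is (x, y)₁ = (3.263, 5.737).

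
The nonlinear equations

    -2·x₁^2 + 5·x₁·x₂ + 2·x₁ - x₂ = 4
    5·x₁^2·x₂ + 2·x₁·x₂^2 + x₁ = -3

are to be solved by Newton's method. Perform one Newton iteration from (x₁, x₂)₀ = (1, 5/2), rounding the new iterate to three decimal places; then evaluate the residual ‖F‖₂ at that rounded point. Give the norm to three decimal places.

At (1, 5/2): F = (6.000, 29.000).
Jacobian J = [[-4·x₁ + 5·x₂ + 2, 5·x₁ - 1], [10·x₁·x₂ + 2·x₂^2 + 1, 5·x₁^2 + 4·x₁·x₂]].
At the point, J = [[10.500, 4.000], [38.500, 15.000]] (det J = 3.500).
Solving J·Δ = −F gives Δ = (7.429, -21.000).
Then the next iterate is (x₁, x₂)₁ = (8.429, -18.500).
Re-evaluating at (8.429, -18.500): F = (-890.42058, -790.86429), so ‖F‖₂ = 1190.930.

1190.930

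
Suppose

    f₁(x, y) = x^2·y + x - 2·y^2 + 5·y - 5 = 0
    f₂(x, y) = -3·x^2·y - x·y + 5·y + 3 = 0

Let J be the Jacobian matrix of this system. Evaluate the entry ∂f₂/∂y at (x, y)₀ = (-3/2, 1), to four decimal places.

-0.2500

∂f₂/∂y = -3·x^2 - x + 5.
At (-3/2, 1) this is -0.2500.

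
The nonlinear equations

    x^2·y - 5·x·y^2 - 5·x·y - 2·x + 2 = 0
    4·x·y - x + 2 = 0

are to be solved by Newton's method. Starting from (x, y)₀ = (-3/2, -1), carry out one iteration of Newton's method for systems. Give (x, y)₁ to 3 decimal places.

At (-3/2, -1): F = (2.750, 9.500).
Jacobian J = [[2·x·y - 5·y^2 - 5·y - 2, x^2 - 10·x·y - 5·x], [4·y - 1, 4·x]].
At the point, J = [[1.000, -5.250], [-5.000, -6.000]] (det J = -32.250).
Solving J·Δ = −F gives Δ = (1.035, 0.721).
Then the next iterate is (x, y)₁ = (-0.465, -0.279).

(-0.465, -0.279)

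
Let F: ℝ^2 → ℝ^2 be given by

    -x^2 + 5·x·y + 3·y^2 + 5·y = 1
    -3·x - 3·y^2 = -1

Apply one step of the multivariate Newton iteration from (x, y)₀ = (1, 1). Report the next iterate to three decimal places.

(0.533, 0.400)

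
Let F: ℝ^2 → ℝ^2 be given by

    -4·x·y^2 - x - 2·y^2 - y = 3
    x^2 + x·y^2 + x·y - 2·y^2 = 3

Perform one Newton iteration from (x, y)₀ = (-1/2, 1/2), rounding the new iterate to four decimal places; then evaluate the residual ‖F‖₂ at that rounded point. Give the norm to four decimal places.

At (-1/2, 1/2): F = (-3.0000, -3.6250).
Jacobian J = [[-4·y^2 - 1, -8·x·y - 4·y - 1], [2·x + y^2 + y, 2·x·y + x - 4·y]].
At the point, J = [[-2.0000, -1.0000], [-0.2500, -3.0000]] (det J = 5.7500).
Solving J·Δ = −F gives Δ = (-0.9348, -1.1304).
Then the next iterate is (x, y)₁ = (-1.4348, -0.6304).
Re-evaluating at (-1.4348, -0.6304): F = (0.551174, -1.401855), so ‖F‖₂ = 1.5063.

1.5063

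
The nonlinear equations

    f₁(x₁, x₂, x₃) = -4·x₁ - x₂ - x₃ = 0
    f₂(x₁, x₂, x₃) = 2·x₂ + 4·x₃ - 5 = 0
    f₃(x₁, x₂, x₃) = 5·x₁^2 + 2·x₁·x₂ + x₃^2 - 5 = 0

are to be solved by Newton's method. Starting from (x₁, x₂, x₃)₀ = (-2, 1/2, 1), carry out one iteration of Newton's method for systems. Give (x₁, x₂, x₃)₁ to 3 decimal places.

(0.429, -5.929, 4.214)

At (-2, 1/2, 1): F = (6.500, 0.000, 14.000).
Jacobian J = [[-4, -1, -1], [0, 2, 4], [10·x₁ + 2·x₂, 2·x₁, 2·x₃]].
At the point, J = [[-4.000, -1.000, -1.000], [0.000, 2.000, 4.000], [-19.000, -4.000, 2.000]] (det J = -42.000).
Solving J·Δ = −F gives Δ = (2.429, -6.429, 3.214).
Then the next iterate is (x₁, x₂, x₃)₁ = (0.429, -5.929, 4.214).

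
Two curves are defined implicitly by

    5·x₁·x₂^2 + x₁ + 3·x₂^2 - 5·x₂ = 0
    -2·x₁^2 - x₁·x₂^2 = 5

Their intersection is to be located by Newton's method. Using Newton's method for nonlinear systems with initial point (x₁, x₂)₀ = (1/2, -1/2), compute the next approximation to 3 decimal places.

(-2.028, -0.625)

At (1/2, -1/2): F = (4.375, -5.625).
Jacobian J = [[5·x₂^2 + 1, 10·x₁·x₂ + 6·x₂ - 5], [-4·x₁ - x₂^2, -2·x₁·x₂]].
At the point, J = [[2.250, -10.500], [-2.250, 0.500]] (det J = -22.500).
Solving J·Δ = −F gives Δ = (-2.528, -0.125).
Then the next iterate is (x₁, x₂)₁ = (-2.028, -0.625).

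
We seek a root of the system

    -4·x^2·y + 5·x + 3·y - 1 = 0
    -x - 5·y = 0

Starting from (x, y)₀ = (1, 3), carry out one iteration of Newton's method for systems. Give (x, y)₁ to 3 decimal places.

At (1, 3): F = (1.000, -16.000).
Jacobian J = [[-8·x·y + 5, -4·x^2 + 3], [-1, -5]].
At the point, J = [[-19.000, -1.000], [-1.000, -5.000]] (det J = 94.000).
Solving J·Δ = −F gives Δ = (0.223, -3.245).
Then the next iterate is (x, y)₁ = (1.223, -0.245).

(1.223, -0.245)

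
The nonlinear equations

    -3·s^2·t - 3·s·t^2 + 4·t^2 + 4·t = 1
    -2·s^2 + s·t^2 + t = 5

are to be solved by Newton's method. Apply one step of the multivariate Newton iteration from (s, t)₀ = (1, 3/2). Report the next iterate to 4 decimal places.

(1.4286, 2.5000)

At (1, 3/2): F = (2.7500, -3.2500).
Jacobian J = [[-6·s·t - 3·t^2, -3·s^2 - 6·s·t + 8·t + 4], [-4·s + t^2, 2·s·t + 1]].
At the point, J = [[-15.7500, 4.0000], [-1.7500, 4.0000]] (det J = -56.0000).
Solving J·Δ = −F gives Δ = (0.4286, 1.0000).
Then the next iterate is (s, t)₁ = (1.4286, 2.5000).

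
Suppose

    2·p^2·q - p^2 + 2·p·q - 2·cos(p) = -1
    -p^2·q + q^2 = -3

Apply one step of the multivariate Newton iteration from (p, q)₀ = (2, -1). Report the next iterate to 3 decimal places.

(2.438, 0.625)

At (2, -1): F = (-14.16771, 8.000).
Jacobian J = [[4·p·q - 2·p + 2·q + 2·sin(p), 2·p^2 + 2·p], [-2·p·q, -p^2 + 2·q]].
At the point, J = [[-12.18141, 12.000], [4.000, -6.000]] (det J = 25.08843).
Solving J·Δ = −F gives Δ = (0.438, 1.625).
Then the next iterate is (p, q)₁ = (2.438, 0.625).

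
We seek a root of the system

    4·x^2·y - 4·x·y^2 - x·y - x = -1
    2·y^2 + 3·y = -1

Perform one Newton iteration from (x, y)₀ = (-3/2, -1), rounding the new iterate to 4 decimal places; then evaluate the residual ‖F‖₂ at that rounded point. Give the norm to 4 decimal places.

At (-3/2, -1): F = (-2.0000, 0.0000).
Jacobian J = [[8·x·y - 4·y^2 - y - 1, 4·x^2 - 8·x·y - x], [0, 4·y + 3]].
At the point, J = [[8.0000, -1.5000], [0.0000, -1.0000]] (det J = -8.0000).
Solving J·Δ = −F gives Δ = (0.2500, 0.0000).
Then the next iterate is (x, y)₁ = (-1.2500, -1.0000).
Re-evaluating at (-1.2500, -1.0000): F = (-0.2500, 0.0000), so ‖F‖₂ = 0.2500.

0.2500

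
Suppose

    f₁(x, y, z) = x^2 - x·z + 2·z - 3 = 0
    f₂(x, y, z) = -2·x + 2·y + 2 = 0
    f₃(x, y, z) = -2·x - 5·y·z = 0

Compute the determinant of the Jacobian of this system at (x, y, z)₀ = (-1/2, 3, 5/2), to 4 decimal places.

177.5000

J = [[2·x - z, 0, -x + 2], [-2, 2, 0], [-2, -5·z, -5·y]].
At the point, J = [[-3.5000, 0.0000, 2.5000], [-2.0000, 2.0000, 0.0000], [-2.0000, -12.5000, -15.0000]].
det J = 177.5000.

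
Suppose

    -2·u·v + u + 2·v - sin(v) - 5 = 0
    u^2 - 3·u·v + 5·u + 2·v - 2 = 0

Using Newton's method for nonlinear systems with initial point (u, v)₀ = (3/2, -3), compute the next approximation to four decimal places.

At (3/2, -3): F = (-0.358880, 15.2500).
Jacobian J = [[-2·v + 1, -2·u - cos(v) + 2], [2·u - 3·v + 5, -3·u + 2]].
At the point, J = [[7.0000, -0.010008], [17.0000, -2.5000]] (det J = -17.329872).
Solving J·Δ = −F gives Δ = (0.0606, 6.5119).
Then the next iterate is (u, v)₁ = (1.5606, 3.5119).

(1.5606, 3.5119)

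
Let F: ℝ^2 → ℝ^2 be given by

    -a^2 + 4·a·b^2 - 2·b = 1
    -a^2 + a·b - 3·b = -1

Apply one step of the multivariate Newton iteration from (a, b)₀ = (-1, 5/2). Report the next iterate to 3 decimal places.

(-11.222, -11.500)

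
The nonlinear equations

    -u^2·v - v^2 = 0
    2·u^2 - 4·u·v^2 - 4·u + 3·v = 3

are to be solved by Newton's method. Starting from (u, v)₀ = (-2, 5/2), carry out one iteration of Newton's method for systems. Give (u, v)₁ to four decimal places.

At (-2, 5/2): F = (-16.2500, 70.5000).
Jacobian J = [[-2·u·v, -u^2 - 2·v], [4·u - 4·v^2 - 4, -8·u·v + 3]].
At the point, J = [[10.0000, -9.0000], [-37.0000, 43.0000]] (det J = 97.0000).
Solving J·Δ = −F gives Δ = (0.6624, -1.0696).
Then the next iterate is (u, v)₁ = (-1.3376, 1.4304).

(-1.3376, 1.4304)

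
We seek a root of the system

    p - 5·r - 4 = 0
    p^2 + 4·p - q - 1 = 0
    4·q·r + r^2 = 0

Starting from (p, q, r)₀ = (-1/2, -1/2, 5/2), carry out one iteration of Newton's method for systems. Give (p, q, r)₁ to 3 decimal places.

(0.528, 0.333, -0.694)

At (-1/2, -1/2, 5/2): F = (-17.000, -2.250, 1.250).
Jacobian J = [[1, 0, -5], [2·p + 4, -1, 0], [0, 4·r, 4·q + 2·r]].
At the point, J = [[1.000, 0.000, -5.000], [3.000, -1.000, 0.000], [0.000, 10.000, 3.000]] (det J = -153.000).
Solving J·Δ = −F gives Δ = (1.028, 0.833, -3.194).
Then the next iterate is (p, q, r)₁ = (0.528, 0.333, -0.694).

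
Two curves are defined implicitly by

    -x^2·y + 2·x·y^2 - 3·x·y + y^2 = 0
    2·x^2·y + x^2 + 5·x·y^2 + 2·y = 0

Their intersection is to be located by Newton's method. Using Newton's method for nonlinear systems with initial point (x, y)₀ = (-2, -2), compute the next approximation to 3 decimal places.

At (-2, -2): F = (-16.000, -56.000).
Jacobian J = [[-2·x·y + 2·y^2 - 3·y, -x^2 + 4·x·y - 3·x + 2·y], [4·x·y + 2·x + 5·y^2, 2·x^2 + 10·x·y + 2]].
At the point, J = [[6.000, 14.000], [32.000, 50.000]] (det J = -148.000).
Solving J·Δ = −F gives Δ = (-0.108, 1.189).
Then the next iterate is (x, y)₁ = (-2.108, -0.811).

(-2.108, -0.811)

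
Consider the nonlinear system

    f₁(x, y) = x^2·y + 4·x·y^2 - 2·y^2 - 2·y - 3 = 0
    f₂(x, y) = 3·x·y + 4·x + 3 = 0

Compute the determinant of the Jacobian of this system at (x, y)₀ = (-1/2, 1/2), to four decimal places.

J = [[2·x·y + 4·y^2, x^2 + 8·x·y - 4·y - 2], [3·y + 4, 3·x]].
At the point, J = [[0.5000, -5.7500], [5.5000, -1.5000]].
det J = 30.8750.

30.8750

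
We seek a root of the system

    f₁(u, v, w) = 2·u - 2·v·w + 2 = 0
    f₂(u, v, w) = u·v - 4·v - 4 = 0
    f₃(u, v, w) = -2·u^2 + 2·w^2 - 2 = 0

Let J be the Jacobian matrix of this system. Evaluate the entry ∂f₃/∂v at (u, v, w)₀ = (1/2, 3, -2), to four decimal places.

∂f₃/∂v = 0.
At (1/2, 3, -2) this is 0.0000.

0.0000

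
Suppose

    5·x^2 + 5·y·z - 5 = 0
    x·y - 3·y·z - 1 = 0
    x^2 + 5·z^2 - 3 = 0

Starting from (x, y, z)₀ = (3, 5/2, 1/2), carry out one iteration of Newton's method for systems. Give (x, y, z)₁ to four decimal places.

(4.3000, -16.5500, -2.5100)

At (3, 5/2, 1/2): F = (46.2500, 2.7500, 7.2500).
Jacobian J = [[10·x, 5·z, 5·y], [y, x - 3·z, -3·y], [2·x, 0, 10·z]].
At the point, J = [[30.0000, 2.5000, 12.5000], [2.5000, 1.5000, -7.5000], [6.0000, 0.0000, 5.0000]] (det J = -31.2500).
Solving J·Δ = −F gives Δ = (1.3000, -19.0500, -3.0100).
Then the next iterate is (x, y, z)₁ = (4.3000, -16.5500, -2.5100).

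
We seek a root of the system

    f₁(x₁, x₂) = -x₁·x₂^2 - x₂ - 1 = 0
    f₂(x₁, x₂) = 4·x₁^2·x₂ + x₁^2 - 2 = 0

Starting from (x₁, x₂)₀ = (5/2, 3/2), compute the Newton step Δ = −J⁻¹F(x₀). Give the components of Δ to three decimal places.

(-0.629, -0.789)

At (5/2, 3/2): F = (-8.125, 41.750).
Jacobian J = [[-x₂^2, -2·x₁·x₂ - 1], [8·x₁·x₂ + 2·x₁, 4·x₁^2]].
At the point, J = [[-2.250, -8.500], [35.000, 25.000]] (det J = 241.250).
Solving J·Δ = −F gives Δ = (-0.629, -0.789).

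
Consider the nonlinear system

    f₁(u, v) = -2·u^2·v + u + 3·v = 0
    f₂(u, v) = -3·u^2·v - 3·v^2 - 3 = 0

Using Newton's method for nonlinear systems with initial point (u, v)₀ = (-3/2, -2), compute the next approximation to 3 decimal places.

(-1.434, -1.487)

At (-3/2, -2): F = (1.500, -1.500).
Jacobian J = [[-4·u·v + 1, -2·u^2 + 3], [-6·u·v, -3·u^2 - 6·v]].
At the point, J = [[-11.000, -1.500], [-18.000, 5.250]] (det J = -84.750).
Solving J·Δ = −F gives Δ = (0.066, 0.513).
Then the next iterate is (u, v)₁ = (-1.434, -1.487).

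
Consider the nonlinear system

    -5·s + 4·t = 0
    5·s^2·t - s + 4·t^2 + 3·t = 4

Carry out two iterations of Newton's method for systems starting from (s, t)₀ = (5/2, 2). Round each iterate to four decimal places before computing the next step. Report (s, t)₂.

At (5/2, 2): F = (-4.5000, 78.0000).
Jacobian J = [[-5, 4], [10·s·t - 1, 5·s^2 + 8·t + 3]].
At the point, J = [[-5.0000, 4.0000], [49.0000, 50.2500]] (det J = -447.2500).
Solving J·Δ = −F gives Δ = (-1.2032, -0.3790).
Then the next iterate is (s, t)₁ = (1.2968, 1.6210).
Round to (1.2968, 1.6210) and repeat: F = (0.0000, 23.706863), J = [[-5.0000, 4.0000], [20.021128, 24.376451]].
Δ = (-0.4695, -0.5869), so (s, t)₂ = (0.8273, 1.0341).

(0.8273, 1.0341)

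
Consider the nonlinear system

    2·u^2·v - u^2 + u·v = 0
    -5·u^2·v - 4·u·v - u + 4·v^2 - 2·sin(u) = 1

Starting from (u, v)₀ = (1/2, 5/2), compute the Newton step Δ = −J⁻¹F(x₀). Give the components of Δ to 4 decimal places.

At (1/2, 5/2): F = (2.2500, 14.416149).
Jacobian J = [[4·u·v - 2·u + v, 2·u^2 + u], [-10·u·v - 4·v - 2·cos(u) - 1, -5·u^2 - 4·u + 8·v]].
At the point, J = [[6.5000, 1.0000], [-25.255165, 16.7500]] (det J = 134.130165).
Solving J·Δ = −F gives Δ = (-0.1735, -1.1223).

(-0.1735, -1.1223)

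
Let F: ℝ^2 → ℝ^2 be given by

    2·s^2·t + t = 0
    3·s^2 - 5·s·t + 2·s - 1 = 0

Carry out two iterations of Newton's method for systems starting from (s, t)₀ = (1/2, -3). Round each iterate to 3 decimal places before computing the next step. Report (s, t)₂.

At (1/2, -3): F = (-4.500, 8.250).
Jacobian J = [[4·s·t, 2·s^2 + 1], [6·s - 5·t + 2, -5·s]].
At the point, J = [[-6.000, 1.500], [20.000, -2.500]] (det J = -15.000).
Solving J·Δ = −F gives Δ = (-0.075, 2.700).
Then the next iterate is (s, t)₁ = (0.425, -0.300).
Round to (0.425, -0.300) and repeat: F = (-0.40837, 1.02937), J = [[-0.510, 1.36125], [6.050, -2.125]].
Δ = (-0.075, 0.272), so (s, t)₂ = (0.350, -0.028).

(0.350, -0.028)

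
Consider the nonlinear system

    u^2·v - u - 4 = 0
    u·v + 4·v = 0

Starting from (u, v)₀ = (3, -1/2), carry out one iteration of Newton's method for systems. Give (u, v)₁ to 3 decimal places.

(0.915, -0.149)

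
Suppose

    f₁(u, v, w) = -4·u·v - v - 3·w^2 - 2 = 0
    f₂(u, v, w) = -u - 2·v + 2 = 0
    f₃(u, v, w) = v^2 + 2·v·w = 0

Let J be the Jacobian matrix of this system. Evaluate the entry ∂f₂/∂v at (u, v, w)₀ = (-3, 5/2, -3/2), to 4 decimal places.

-2.0000

∂f₂/∂v = -2.
At (-3, 5/2, -3/2) this is -2.0000.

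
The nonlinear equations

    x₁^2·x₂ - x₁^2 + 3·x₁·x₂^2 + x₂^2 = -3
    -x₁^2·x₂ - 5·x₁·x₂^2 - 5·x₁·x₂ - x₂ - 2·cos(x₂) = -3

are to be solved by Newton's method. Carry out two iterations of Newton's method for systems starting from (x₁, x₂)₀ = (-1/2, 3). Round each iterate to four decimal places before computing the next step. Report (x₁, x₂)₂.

At (-1/2, 3): F = (-1.0000, 31.229985).
Jacobian J = [[2·x₁·x₂ - 2·x₁ + 3·x₂^2, x₁^2 + 6·x₁·x₂ + 2·x₂], [-2·x₁·x₂ - 5·x₂^2 - 5·x₂, -x₁^2 - 10·x₁·x₂ - 5·x₁ + 2·sin(x₂) - 1]].
At the point, J = [[25.0000, -2.7500], [-57.0000, 16.532240]] (det J = 256.556000).
Solving J·Δ = −F gives Δ = (-0.2703, -2.8210).
Then the next iterate is (x₁, x₂)₁ = (-0.7703, 0.1790).
Round to (-0.7703, 0.1790) and repeat: F = (2.470847, 1.559568), J = [[1.360956, 0.124060], [-0.779438, 3.993066]].
Δ = (-1.7488, -0.7319), so (x₁, x₂)₂ = (-2.5191, -0.5529).

(-2.5191, -0.5529)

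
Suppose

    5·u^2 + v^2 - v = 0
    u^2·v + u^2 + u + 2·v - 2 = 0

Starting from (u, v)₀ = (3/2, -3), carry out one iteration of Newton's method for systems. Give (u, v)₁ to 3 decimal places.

At (3/2, -3): F = (23.250, -11.000).
Jacobian J = [[10·u, 2·v - 1], [2·u·v + 2·u + 1, u^2 + 2]].
At the point, J = [[15.000, -7.000], [-5.000, 4.250]] (det J = 28.750).
Solving J·Δ = −F gives Δ = (-0.759, 1.696).
Then the next iterate is (u, v)₁ = (0.741, -1.304).

(0.741, -1.304)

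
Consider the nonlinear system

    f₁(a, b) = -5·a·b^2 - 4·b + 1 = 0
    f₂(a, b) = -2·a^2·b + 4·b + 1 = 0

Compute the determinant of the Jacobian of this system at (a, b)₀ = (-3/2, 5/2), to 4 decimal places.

J = [[-5·b^2, -10·a·b - 4], [-4·a·b, -2·a^2 + 4]].
At the point, J = [[-31.2500, 33.5000], [15.0000, -0.5000]].
det J = -486.8750.

-486.8750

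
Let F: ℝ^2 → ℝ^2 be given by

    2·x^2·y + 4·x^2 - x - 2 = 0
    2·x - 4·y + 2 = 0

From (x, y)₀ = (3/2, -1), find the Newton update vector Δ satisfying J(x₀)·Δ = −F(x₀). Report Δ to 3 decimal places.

(-1.534, 1.483)

At (3/2, -1): F = (1.000, 9.000).
Jacobian J = [[4·x·y + 8·x - 1, 2·x^2], [2, -4]].
At the point, J = [[5.000, 4.500], [2.000, -4.000]] (det J = -29.000).
Solving J·Δ = −F gives Δ = (-1.534, 1.483).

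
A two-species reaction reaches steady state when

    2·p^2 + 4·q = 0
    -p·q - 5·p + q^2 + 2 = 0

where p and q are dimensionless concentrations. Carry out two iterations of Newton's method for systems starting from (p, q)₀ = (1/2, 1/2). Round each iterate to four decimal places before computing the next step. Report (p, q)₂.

At (1/2, 1/2): F = (2.5000, -0.5000).
Jacobian J = [[4·p, 4], [-q - 5, -p + 2·q]].
At the point, J = [[2.0000, 4.0000], [-5.5000, 0.5000]] (det J = 23.0000).
Solving J·Δ = −F gives Δ = (-0.1413, -0.5543).
Then the next iterate is (p, q)₁ = (0.3587, -0.0543).
Round to (0.3587, -0.0543) and repeat: F = (0.040131, 0.228926), J = [[1.4348, 4.0000], [-4.9457, -0.4673]].
Δ = (0.0489, -0.0276), so (p, q)₂ = (0.4076, -0.0819).

(0.4076, -0.0819)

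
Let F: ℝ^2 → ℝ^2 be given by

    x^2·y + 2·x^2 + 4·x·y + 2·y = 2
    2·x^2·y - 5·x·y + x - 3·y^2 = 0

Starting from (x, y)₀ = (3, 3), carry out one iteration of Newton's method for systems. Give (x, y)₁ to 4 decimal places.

At (3, 3): F = (85.0000, -15.0000).
Jacobian J = [[2·x·y + 4·x + 4·y, x^2 + 4·x + 2], [4·x·y - 5·y + 1, 2·x^2 - 5·x - 6·y]].
At the point, J = [[42.0000, 23.0000], [22.0000, -15.0000]] (det J = -1136.0000).
Solving J·Δ = −F gives Δ = (-0.8187, -2.2007).
Then the next iterate is (x, y)₁ = (2.1813, 0.7993).

(2.1813, 0.7993)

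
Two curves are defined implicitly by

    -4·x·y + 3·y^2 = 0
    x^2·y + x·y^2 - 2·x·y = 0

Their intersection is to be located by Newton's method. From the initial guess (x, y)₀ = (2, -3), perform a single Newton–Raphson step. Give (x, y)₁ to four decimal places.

At (2, -3): F = (51.0000, 18.0000).
Jacobian J = [[-4·y, -4·x + 6·y], [2·x·y + y^2 - 2·y, x^2 + 2·x·y - 2·x]].
At the point, J = [[12.0000, -26.0000], [3.0000, -12.0000]] (det J = -66.0000).
Solving J·Δ = −F gives Δ = (-2.1818, 0.9545).
Then the next iterate is (x, y)₁ = (-0.1818, -2.0455).

(-0.1818, -2.0455)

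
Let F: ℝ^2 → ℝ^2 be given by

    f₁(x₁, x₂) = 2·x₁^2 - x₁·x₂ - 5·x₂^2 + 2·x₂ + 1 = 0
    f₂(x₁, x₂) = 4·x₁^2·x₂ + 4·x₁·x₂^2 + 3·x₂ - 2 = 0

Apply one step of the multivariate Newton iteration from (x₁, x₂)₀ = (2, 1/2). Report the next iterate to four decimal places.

(0.9626, 0.4939)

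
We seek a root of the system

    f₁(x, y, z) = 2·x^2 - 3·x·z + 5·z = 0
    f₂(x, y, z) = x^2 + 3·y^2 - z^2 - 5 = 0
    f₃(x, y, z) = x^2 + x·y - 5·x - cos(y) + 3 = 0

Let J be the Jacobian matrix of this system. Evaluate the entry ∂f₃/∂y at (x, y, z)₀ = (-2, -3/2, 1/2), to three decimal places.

∂f₃/∂y = x + sin(y).
At (-2, -3/2, 1/2) this is -2.997.

-2.997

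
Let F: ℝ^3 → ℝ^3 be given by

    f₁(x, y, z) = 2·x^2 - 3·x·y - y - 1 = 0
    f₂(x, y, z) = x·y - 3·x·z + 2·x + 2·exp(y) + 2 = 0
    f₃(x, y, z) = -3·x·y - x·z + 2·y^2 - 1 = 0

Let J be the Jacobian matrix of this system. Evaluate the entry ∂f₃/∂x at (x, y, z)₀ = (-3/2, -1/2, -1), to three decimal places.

2.500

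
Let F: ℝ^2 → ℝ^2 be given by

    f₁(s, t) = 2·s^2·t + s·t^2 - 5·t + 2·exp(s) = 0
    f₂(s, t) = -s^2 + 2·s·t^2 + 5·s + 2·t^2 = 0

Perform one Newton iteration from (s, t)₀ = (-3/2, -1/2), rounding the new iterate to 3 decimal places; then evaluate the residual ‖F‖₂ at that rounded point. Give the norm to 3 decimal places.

At (-3/2, -1/2): F = (0.32126, -10.000).
Jacobian J = [[4·s·t + t^2 + 2·exp(s), 2·s^2 + 2·s·t - 5], [-2·s + 2·t^2 + 5, 4·s·t + 4·t]].
At the point, J = [[3.69626, 1.000], [8.500, 1.000]] (det J = -4.80374).
Solving J·Δ = −F gives Δ = (2.149, -8.263).
Then the next iterate is (s, t)₁ = (0.649, -8.763).
Re-evaluating at (0.649, -8.763): F = (90.09710, 256.07778), so ‖F‖₂ = 271.465.

271.465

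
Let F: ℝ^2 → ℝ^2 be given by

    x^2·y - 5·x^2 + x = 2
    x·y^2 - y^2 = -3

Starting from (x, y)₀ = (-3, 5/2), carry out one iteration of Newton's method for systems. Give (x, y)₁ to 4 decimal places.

(-1.0120, 2.0213)

At (-3, 5/2): F = (-27.5000, -22.0000).
Jacobian J = [[2·x·y - 10·x + 1, x^2], [y^2, 2·x·y - 2·y]].
At the point, J = [[16.0000, 9.0000], [6.2500, -20.0000]] (det J = -376.2500).
Solving J·Δ = −F gives Δ = (1.9880, -0.4787).
Then the next iterate is (x, y)₁ = (-1.0120, 2.0213).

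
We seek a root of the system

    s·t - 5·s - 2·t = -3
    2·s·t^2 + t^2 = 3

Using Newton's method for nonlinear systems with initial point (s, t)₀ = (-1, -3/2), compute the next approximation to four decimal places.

(2.6250, -5.1875)

At (-1, -3/2): F = (12.5000, -5.2500).
Jacobian J = [[t - 5, s - 2], [2·t^2, 4·s·t + 2·t]].
At the point, J = [[-6.5000, -3.0000], [4.5000, 3.0000]] (det J = -6.0000).
Solving J·Δ = −F gives Δ = (3.6250, -3.6875).
Then the next iterate is (s, t)₁ = (2.6250, -5.1875).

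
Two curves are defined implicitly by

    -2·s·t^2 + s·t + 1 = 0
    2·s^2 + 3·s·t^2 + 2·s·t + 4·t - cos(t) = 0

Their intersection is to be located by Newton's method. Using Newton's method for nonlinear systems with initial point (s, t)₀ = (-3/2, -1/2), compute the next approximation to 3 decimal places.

(-0.850, -0.089)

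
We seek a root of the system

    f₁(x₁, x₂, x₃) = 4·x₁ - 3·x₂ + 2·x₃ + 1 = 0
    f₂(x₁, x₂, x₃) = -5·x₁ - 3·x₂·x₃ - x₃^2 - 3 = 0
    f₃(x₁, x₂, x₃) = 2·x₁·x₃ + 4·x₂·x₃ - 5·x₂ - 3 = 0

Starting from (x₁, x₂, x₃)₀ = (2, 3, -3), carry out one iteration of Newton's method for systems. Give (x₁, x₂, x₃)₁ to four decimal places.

(1.7022, 3.9551, 2.0281)

At (2, 3, -3): F = (-6.0000, 5.0000, -66.0000).
Jacobian J = [[4, -3, 2], [-5, -3·x₃, -3·x₂ - 2·x₃], [2·x₃, 4·x₃ - 5, 2·x₁ + 4·x₂]].
At the point, J = [[4.0000, -3.0000, 2.0000], [-5.0000, 9.0000, -3.0000], [-6.0000, -17.0000, 16.0000]] (det J = 356.0000).
Solving J·Δ = −F gives Δ = (-0.2978, 0.9551, 5.0281).
Then the next iterate is (x₁, x₂, x₃)₁ = (1.7022, 3.9551, 2.0281).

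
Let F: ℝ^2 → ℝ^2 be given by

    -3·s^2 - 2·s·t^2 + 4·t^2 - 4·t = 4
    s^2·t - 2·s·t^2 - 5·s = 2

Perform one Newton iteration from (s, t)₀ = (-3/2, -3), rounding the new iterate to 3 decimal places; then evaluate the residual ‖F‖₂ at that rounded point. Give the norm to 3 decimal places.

At (-3/2, -3): F = (64.250, 25.750).
Jacobian J = [[-6·s - 2·t^2, -4·s·t + 8·t - 4], [2·s·t - 2·t^2 - 5, s^2 - 4·s·t]].
At the point, J = [[-9.000, -46.000], [-14.000, -15.750]] (det J = -502.250).
Solving J·Δ = −F gives Δ = (0.344, 1.330).
Then the next iterate is (s, t)₁ = (-1.156, -1.670).
Re-evaluating at (-1.156, -1.670): F = (16.27453, 7.99626), so ‖F‖₂ = 18.133.

18.133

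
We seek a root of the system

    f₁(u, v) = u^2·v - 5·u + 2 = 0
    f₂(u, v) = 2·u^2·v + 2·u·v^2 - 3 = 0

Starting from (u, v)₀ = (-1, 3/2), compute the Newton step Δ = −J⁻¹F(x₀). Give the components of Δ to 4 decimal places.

(0.8806, -1.4552)

At (-1, 3/2): F = (8.5000, -4.5000).
Jacobian J = [[2·u·v - 5, u^2], [4·u·v + 2·v^2, 2·u^2 + 4·u·v]].
At the point, J = [[-8.0000, 1.0000], [-1.5000, -4.0000]] (det J = 33.5000).
Solving J·Δ = −F gives Δ = (0.8806, -1.4552).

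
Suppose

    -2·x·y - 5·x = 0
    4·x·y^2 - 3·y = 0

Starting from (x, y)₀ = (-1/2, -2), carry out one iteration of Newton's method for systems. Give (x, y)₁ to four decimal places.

(-0.2857, -2.2857)

At (-1/2, -2): F = (0.5000, -2.0000).
Jacobian J = [[-2·y - 5, -2·x], [4·y^2, 8·x·y - 3]].
At the point, J = [[-1.0000, 1.0000], [16.0000, 5.0000]] (det J = -21.0000).
Solving J·Δ = −F gives Δ = (0.2143, -0.2857).
Then the next iterate is (x, y)₁ = (-0.2857, -2.2857).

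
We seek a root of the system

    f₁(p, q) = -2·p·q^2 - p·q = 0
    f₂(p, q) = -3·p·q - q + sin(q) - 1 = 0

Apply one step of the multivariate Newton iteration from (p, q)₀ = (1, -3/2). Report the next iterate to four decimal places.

(0.2322, -1.3607)

At (1, -3/2): F = (-3.0000, 4.002505).
Jacobian J = [[-2·q^2 - q, -4·p·q - p], [-3·q, -3·p + cos(q) - 1]].
At the point, J = [[-3.0000, 5.0000], [4.5000, -3.929263]] (det J = -10.712212).
Solving J·Δ = −F gives Δ = (-0.7678, 0.1393).
Then the next iterate is (p, q)₁ = (0.2322, -1.3607).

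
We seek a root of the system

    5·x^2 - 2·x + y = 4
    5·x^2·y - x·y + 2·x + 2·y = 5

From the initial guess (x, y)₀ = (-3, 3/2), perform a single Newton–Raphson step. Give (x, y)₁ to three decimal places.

(-1.482, 1.571)

At (-3, 3/2): F = (48.500, 64.000).
Jacobian J = [[10·x - 2, 1], [10·x·y - y + 2, 5·x^2 - x + 2]].
At the point, J = [[-32.000, 1.000], [-44.500, 50.000]] (det J = -1555.500).
Solving J·Δ = −F gives Δ = (1.518, 0.071).
Then the next iterate is (x, y)₁ = (-1.482, 1.571).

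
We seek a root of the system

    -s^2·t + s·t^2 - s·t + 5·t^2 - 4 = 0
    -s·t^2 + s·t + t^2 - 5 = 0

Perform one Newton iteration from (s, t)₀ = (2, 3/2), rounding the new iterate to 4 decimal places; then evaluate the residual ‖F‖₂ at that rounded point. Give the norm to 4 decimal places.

6.4478

At (2, 3/2): F = (2.7500, -4.2500).
Jacobian J = [[-2·s·t + t^2 - t, -s^2 + 2·s·t - s + 10·t], [-t^2 + t, -2·s·t + s + 2·t]].
At the point, J = [[-5.2500, 15.0000], [-0.7500, -1.0000]] (det J = 16.5000).
Solving J·Δ = −F gives Δ = (-3.6970, -1.4773).
Then the next iterate is (s, t)₁ = (-1.6970, 0.0227).
Re-evaluating at (-1.6970, 0.0227): F = (-4.025148, -5.037132), so ‖F‖₂ = 6.4478.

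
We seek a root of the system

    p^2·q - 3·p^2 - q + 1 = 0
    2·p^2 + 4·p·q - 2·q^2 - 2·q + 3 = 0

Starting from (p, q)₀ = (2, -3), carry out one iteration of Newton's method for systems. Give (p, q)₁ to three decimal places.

At (2, -3): F = (-20.000, -25.000).
Jacobian J = [[2·p·q - 6·p, p^2 - 1], [4·p + 4·q, 4·p - 4·q - 2]].
At the point, J = [[-24.000, 3.000], [-4.000, 18.000]] (det J = -420.000).
Solving J·Δ = −F gives Δ = (-0.679, 1.238).
Then the next iterate is (p, q)₁ = (1.321, -1.762).

(1.321, -1.762)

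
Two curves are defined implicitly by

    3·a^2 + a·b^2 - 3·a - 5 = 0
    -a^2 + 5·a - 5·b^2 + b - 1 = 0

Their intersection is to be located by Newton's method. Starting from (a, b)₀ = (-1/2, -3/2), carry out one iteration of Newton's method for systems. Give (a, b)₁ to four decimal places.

(-1.0399, -0.2663)

At (-1/2, -3/2): F = (-3.8750, -16.5000).
Jacobian J = [[6·a + b^2 - 3, 2·a·b], [-2·a + 5, -10·b + 1]].
At the point, J = [[-3.7500, 1.5000], [6.0000, 16.0000]] (det J = -69.0000).
Solving J·Δ = −F gives Δ = (-0.5399, 1.2337).
Then the next iterate is (a, b)₁ = (-1.0399, -0.2663).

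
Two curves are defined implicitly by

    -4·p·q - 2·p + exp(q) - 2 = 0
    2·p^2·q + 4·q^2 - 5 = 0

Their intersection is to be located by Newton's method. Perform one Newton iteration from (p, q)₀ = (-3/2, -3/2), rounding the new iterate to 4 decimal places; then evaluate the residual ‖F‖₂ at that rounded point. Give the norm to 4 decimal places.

3.7892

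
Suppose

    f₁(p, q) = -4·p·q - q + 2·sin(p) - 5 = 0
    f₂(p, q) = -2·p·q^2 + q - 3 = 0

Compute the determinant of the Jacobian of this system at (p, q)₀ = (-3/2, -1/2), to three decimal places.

J = [[-4·q + 2·cos(p), -4·p - 1], [-2·q^2, -4·p·q + 1]].
At the point, J = [[2.14147, 5.000], [-0.500, -2.000]].
det J = -1.783.

-1.783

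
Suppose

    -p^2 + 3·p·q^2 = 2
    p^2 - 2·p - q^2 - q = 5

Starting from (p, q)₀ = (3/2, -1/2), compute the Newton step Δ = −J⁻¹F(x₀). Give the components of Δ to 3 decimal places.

At (3/2, -1/2): F = (-3.125, -5.500).
Jacobian J = [[-2·p + 3·q^2, 6·p·q], [2·p - 2, -2·q - 1]].
At the point, J = [[-2.250, -4.500], [1.000, 0.000]] (det J = 4.500).
Solving J·Δ = −F gives Δ = (5.500, -3.444).

(5.500, -3.444)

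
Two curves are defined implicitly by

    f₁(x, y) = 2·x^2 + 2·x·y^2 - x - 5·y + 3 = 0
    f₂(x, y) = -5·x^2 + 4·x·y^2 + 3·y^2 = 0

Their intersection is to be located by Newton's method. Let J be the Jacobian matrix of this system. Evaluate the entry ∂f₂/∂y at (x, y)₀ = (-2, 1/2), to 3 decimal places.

∂f₂/∂y = 8·x·y + 6·y.
At (-2, 1/2) this is -5.000.

-5.000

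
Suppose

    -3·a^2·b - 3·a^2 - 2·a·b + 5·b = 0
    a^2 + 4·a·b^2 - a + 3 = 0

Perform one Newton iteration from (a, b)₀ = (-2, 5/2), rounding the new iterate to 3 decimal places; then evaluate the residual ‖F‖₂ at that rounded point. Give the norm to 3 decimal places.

12.250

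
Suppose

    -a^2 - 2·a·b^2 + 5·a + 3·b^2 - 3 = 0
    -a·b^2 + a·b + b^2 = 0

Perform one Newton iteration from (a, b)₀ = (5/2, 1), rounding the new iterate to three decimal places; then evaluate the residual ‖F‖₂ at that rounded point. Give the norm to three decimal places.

At (5/2, 1): F = (1.250, 1.000).
Jacobian J = [[-2·a - 2·b^2 + 5, -4·a·b + 6·b], [-b^2 + b, -2·a·b + a + 2·b]].
At the point, J = [[-2.000, -4.000], [0.000, -0.500]] (det J = 1.000).
Solving J·Δ = −F gives Δ = (-3.375, 2.000).
Then the next iterate is (a, b)₁ = (-0.875, 3.000).
Re-evaluating at (-0.875, 3.000): F = (34.60938, 14.250), so ‖F‖₂ = 37.428.

37.428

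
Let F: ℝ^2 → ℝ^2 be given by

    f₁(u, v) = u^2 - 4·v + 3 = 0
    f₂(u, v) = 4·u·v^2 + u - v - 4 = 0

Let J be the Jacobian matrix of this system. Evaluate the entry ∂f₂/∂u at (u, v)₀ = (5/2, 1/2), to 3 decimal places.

2.000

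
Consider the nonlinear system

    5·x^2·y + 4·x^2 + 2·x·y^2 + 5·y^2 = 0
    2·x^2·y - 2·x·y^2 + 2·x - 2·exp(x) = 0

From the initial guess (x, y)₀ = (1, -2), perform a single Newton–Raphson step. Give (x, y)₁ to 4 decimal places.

(0.7227, -0.9953)

At (1, -2): F = (22.0000, -15.436564).
Jacobian J = [[10·x·y + 8·x + 2·y^2, 5·x^2 + 4·x·y + 10·y], [4·x·y - 2·y^2 - 2·exp(x) + 2, 2·x^2 - 4·x·y]].
At the point, J = [[-4.0000, -23.0000], [-19.436564, 10.0000]] (det J = -487.040964).
Solving J·Δ = −F gives Δ = (-0.2773, 1.0047).
Then the next iterate is (x, y)₁ = (0.7227, -0.9953).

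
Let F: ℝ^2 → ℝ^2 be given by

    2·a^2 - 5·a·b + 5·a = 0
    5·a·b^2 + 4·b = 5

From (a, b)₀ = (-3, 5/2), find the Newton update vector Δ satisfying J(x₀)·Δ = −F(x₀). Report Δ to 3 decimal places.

(1.686, -0.508)

At (-3, 5/2): F = (40.500, -88.750).
Jacobian J = [[4·a - 5·b + 5, -5·a], [5·b^2, 10·a·b + 4]].
At the point, J = [[-19.500, 15.000], [31.250, -71.000]] (det J = 915.750).
Solving J·Δ = −F gives Δ = (1.686, -0.508).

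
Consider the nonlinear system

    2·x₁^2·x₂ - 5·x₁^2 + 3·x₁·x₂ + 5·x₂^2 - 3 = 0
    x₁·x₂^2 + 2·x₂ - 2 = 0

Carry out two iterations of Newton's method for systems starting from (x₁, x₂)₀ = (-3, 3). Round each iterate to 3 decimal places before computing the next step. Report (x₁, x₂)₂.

(-1.181, 1.669)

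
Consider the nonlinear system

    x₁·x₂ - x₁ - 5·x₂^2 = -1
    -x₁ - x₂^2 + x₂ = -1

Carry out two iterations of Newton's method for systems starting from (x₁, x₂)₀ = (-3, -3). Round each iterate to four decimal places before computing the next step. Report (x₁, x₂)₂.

(-11.0000, -3.0000)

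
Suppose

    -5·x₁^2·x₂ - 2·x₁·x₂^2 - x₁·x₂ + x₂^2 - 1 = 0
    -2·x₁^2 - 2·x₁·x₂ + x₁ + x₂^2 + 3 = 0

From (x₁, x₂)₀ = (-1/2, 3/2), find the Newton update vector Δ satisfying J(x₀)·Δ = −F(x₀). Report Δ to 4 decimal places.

(3.4479, -1.4375)

At (-1/2, 3/2): F = (2.3750, 5.7500).
Jacobian J = [[-10·x₁·x₂ - 2·x₂^2 - x₂, -5·x₁^2 - 4·x₁·x₂ - x₁ + 2·x₂], [-4·x₁ - 2·x₂ + 1, -2·x₁ + 2·x₂]].
At the point, J = [[1.5000, 5.2500], [0.0000, 4.0000]] (det J = 6.0000).
Solving J·Δ = −F gives Δ = (3.4479, -1.4375).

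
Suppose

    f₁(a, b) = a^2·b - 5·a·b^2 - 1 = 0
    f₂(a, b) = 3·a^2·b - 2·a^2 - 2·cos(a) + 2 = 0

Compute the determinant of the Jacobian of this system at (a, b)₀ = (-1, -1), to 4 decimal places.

65.8535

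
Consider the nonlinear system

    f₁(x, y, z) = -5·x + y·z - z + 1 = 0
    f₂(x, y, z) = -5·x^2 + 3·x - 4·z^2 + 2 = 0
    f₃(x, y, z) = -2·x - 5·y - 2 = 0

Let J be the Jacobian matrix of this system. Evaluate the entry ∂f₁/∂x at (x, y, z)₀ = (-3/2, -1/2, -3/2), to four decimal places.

-5.0000

∂f₁/∂x = -5.
At (-3/2, -1/2, -3/2) this is -5.0000.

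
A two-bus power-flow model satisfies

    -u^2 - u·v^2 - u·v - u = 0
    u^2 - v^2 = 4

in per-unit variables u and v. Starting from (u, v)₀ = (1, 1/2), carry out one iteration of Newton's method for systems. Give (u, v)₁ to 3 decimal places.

(1.484, -1.782)

At (1, 1/2): F = (-2.750, -3.250).
Jacobian J = [[-2·u - v^2 - v - 1, -2·u·v - u], [2·u, -2·v]].
At the point, J = [[-3.750, -2.000], [2.000, -1.000]] (det J = 7.750).
Solving J·Δ = −F gives Δ = (0.484, -2.282).
Then the next iterate is (u, v)₁ = (1.484, -1.782).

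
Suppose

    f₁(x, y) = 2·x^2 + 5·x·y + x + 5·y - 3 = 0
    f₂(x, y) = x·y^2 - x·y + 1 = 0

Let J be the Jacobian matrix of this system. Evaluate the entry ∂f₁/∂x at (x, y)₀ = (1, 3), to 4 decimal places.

20.0000

∂f₁/∂x = 4·x + 5·y + 1.
At (1, 3) this is 20.0000.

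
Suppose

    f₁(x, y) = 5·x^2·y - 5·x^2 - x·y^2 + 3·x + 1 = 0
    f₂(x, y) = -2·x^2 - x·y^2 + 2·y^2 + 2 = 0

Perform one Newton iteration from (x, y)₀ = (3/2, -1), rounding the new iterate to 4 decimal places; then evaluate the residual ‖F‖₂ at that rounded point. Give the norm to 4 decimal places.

4.9545

At (3/2, -1): F = (-18.5000, -2.0000).
Jacobian J = [[10·x·y - 10·x - y^2 + 3, 5·x^2 - 2·x·y], [-4·x - y^2, -2·x·y + 4·y]].
At the point, J = [[-28.0000, 14.2500], [-7.0000, -1.0000]] (det J = 127.7500).
Solving J·Δ = −F gives Δ = (-0.3679, 0.5753).
Then the next iterate is (x, y)₁ = (1.1321, -0.4247).
Re-evaluating at (1.1321, -0.4247): F = (-4.937734, -0.406758), so ‖F‖₂ = 4.9545.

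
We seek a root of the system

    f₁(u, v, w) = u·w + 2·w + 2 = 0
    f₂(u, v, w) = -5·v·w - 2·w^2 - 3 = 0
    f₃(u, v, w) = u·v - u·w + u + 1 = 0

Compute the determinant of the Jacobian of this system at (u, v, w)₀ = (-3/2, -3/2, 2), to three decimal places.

-44.000

J = [[w, 0, u + 2], [0, -5·w, -5·v - 4·w], [v - w + 1, u, -u]].
At the point, J = [[2.000, 0.000, 0.500], [0.000, -10.000, -0.500], [-2.500, -1.500, 1.500]].
det J = -44.000.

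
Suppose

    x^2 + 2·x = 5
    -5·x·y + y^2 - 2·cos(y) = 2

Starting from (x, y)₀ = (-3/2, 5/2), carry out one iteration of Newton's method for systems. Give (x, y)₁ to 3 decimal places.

(-7.250, -4.544)

At (-3/2, 5/2): F = (-5.750, 24.60229).
Jacobian J = [[2·x + 2, 0], [-5·y, -5·x + 2·y + 2·sin(y)]].
At the point, J = [[-1.000, 0.000], [-12.500, 13.69694]] (det J = -13.69694).
Solving J·Δ = −F gives Δ = (-5.750, -7.044).
Then the next iterate is (x, y)₁ = (-7.250, -4.544).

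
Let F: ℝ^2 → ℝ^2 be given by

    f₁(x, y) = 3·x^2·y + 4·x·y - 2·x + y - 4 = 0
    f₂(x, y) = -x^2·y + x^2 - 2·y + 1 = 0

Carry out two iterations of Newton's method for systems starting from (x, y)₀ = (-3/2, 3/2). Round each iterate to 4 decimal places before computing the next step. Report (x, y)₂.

At (-3/2, 3/2): F = (1.6250, -3.1250).
Jacobian J = [[6·x·y + 4·y - 2, 3·x^2 + 4·x + 1], [-2·x·y + 2·x, -x^2 - 2]].
At the point, J = [[-9.5000, 1.7500], [1.5000, -4.2500]] (det J = 37.7500).
Solving J·Δ = −F gives Δ = (0.0381, -0.7219).
Then the next iterate is (x, y)₁ = (-1.4619, 0.7781).
Round to (-1.4619, 0.7781) and repeat: F = (0.140635, -0.081966), J = [[-5.712626, 1.563855], [-0.648791, -4.137152]].
Δ = (0.0184, -0.0227), so (x, y)₂ = (-1.4435, 0.7554).

(-1.4435, 0.7554)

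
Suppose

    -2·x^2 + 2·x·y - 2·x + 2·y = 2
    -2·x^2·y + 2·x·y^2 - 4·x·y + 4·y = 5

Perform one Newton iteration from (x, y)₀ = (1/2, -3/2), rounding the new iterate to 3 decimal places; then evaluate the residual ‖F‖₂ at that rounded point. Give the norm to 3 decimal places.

9.768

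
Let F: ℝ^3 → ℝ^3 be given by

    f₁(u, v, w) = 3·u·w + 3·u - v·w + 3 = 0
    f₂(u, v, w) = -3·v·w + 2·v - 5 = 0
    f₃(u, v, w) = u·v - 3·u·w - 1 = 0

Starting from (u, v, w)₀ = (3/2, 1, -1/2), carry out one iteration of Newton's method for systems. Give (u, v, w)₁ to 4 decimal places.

(-0.7195, 0.8537, -1.1707)

At (3/2, 1, -1/2): F = (5.7500, -1.5000, 2.7500).
Jacobian J = [[3·w + 3, -w, 3·u - v], [0, -3·w + 2, -3·v], [v - 3·w, u, -3·u]].
At the point, J = [[1.5000, 0.5000, 3.5000], [0.0000, 3.5000, -3.0000], [2.5000, 1.5000, -4.5000]] (det J = -51.2500).
Solving J·Δ = −F gives Δ = (-2.2195, -0.1463, -0.6707).
Then the next iterate is (u, v, w)₁ = (-0.7195, 0.8537, -1.1707).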